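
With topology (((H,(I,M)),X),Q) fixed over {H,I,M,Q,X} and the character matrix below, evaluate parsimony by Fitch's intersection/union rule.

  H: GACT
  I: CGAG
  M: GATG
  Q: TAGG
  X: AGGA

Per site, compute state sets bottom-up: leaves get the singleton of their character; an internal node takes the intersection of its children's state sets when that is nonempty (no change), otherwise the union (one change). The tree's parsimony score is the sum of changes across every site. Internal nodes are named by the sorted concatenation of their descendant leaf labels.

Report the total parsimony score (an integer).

10

[col 0] IM: children I:{C}, M:{G} ∪→ {C,G}; cost 1
[col 0] HIM: children H:{G}, IM:{C,G} ∩→ {G}; cost 0
[col 0] HIMX: children HIM:{G}, X:{A} ∪→ {A,G}; cost 1
[col 0] HIMQX: children HIMX:{A,G}, Q:{T} ∪→ {A,G,T}; cost 1
[col 1] IM: children I:{G}, M:{A} ∪→ {A,G}; cost 1
[col 1] HIM: children H:{A}, IM:{A,G} ∩→ {A}; cost 0
[col 1] HIMX: children HIM:{A}, X:{G} ∪→ {A,G}; cost 1
[col 1] HIMQX: children HIMX:{A,G}, Q:{A} ∩→ {A}; cost 0
[col 2] IM: children I:{A}, M:{T} ∪→ {A,T}; cost 1
[col 2] HIM: children H:{C}, IM:{A,T} ∪→ {A,C,T}; cost 1
[col 2] HIMX: children HIM:{A,C,T}, X:{G} ∪→ {A,C,G,T}; cost 1
[col 2] HIMQX: children HIMX:{A,C,G,T}, Q:{G} ∩→ {G}; cost 0
[col 3] IM: children I:{G}, M:{G} ∩→ {G}; cost 0
[col 3] HIM: children H:{T}, IM:{G} ∪→ {G,T}; cost 1
[col 3] HIMX: children HIM:{G,T}, X:{A} ∪→ {A,G,T}; cost 1
[col 3] HIMQX: children HIMX:{A,G,T}, Q:{G} ∩→ {G}; cost 0
per-site changes: [3, 2, 3, 2]; total = 10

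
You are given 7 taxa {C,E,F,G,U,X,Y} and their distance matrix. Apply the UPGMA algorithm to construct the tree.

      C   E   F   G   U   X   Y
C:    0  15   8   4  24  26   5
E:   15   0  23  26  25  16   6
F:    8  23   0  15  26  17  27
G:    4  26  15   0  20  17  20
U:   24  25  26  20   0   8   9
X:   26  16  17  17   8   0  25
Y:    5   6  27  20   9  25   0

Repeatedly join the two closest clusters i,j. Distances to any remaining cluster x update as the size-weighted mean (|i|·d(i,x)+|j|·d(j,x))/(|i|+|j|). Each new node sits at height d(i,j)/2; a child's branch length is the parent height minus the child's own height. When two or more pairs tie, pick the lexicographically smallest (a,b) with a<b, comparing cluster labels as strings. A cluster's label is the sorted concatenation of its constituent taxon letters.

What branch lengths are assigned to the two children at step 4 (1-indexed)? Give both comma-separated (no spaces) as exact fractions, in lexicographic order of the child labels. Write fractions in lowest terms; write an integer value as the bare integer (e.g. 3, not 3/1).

15/4,23/4

step 1: merge (C,G) at d=4; branch lengths C→2, G→2; new cluster CG
  updated: d(CG,E)=41/2, d(CG,F)=23/2, d(CG,U)=22, d(CG,X)=43/2, d(CG,Y)=25/2
step 2: merge (E,Y) at d=6; branch lengths E→3, Y→3; new cluster EY
  updated: d(CG,EY)=33/2, d(EY,F)=25, d(EY,U)=17, d(EY,X)=41/2
step 3: merge (U,X) at d=8; branch lengths U→4, X→4; new cluster UX
  updated: d(CG,UX)=87/4, d(EY,UX)=75/4, d(F,UX)=43/2
step 4: merge (CG,F) at d=23/2; branch lengths CG→15/4, F→23/4; new cluster CFG
  updated: d(CFG,EY)=58/3, d(CFG,UX)=65/3
step 5: merge (EY,UX) at d=75/4; branch lengths EY→51/8, UX→43/8; new cluster EUXY
  updated: d(CFG,EUXY)=41/2
step 6: merge (CFG,EUXY) at d=41/2; branch lengths CFG→9/2, EUXY→7/8; new cluster CEFGUXY
final tree: (((C:2,G:2):15/4,F:23/4):9/2,((E:3,Y:3):51/8,(U:4,X:4):43/8):7/8)
total length: 357/8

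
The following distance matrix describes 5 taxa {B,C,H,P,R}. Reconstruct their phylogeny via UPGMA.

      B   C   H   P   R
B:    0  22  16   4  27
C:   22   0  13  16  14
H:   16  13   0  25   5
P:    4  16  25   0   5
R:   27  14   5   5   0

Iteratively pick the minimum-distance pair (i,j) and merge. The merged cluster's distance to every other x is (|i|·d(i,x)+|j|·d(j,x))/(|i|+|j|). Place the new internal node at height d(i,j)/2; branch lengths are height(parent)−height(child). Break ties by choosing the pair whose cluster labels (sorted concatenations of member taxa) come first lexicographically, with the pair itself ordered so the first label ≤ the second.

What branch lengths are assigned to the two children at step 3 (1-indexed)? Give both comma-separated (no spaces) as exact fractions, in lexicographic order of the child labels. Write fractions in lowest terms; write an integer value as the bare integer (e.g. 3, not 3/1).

step 1: merge (B,P) at d=4; branch lengths B→2, P→2; new cluster BP
  updated: d(BP,C)=19, d(BP,H)=41/2, d(BP,R)=16
step 2: merge (H,R) at d=5; branch lengths H→5/2, R→5/2; new cluster HR
  updated: d(BP,HR)=73/4, d(C,HR)=27/2
step 3: merge (C,HR) at d=27/2; branch lengths C→27/4, HR→17/4; new cluster CHR
  updated: d(BP,CHR)=37/2
step 4: merge (BP,CHR) at d=37/2; branch lengths BP→29/4, CHR→5/2; new cluster BCHPR
final tree: ((B:2,P:2):29/4,(C:27/4,(H:5/2,R:5/2):17/4):5/2)
total length: 119/4

27/4,17/4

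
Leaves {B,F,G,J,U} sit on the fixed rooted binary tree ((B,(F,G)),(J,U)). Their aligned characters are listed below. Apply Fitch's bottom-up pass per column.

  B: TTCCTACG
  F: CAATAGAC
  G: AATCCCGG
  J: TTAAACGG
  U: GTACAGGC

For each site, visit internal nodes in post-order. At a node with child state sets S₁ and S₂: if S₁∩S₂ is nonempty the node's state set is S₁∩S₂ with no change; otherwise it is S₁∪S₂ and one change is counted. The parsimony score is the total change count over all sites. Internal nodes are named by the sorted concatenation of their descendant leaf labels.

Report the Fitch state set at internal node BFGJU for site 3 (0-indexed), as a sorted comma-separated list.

[col 0] FG: children F:{C}, G:{A} ∪→ {A,C}; cost 1
[col 0] BFG: children B:{T}, FG:{A,C} ∪→ {A,C,T}; cost 1
[col 0] JU: children J:{T}, U:{G} ∪→ {G,T}; cost 1
[col 0] BFGJU: children BFG:{A,C,T}, JU:{G,T} ∩→ {T}; cost 0
[col 1] FG: children F:{A}, G:{A} ∩→ {A}; cost 0
[col 1] BFG: children B:{T}, FG:{A} ∪→ {A,T}; cost 1
[col 1] JU: children J:{T}, U:{T} ∩→ {T}; cost 0
[col 1] BFGJU: children BFG:{A,T}, JU:{T} ∩→ {T}; cost 0
[col 2] FG: children F:{A}, G:{T} ∪→ {A,T}; cost 1
[col 2] BFG: children B:{C}, FG:{A,T} ∪→ {A,C,T}; cost 1
[col 2] JU: children J:{A}, U:{A} ∩→ {A}; cost 0
[col 2] BFGJU: children BFG:{A,C,T}, JU:{A} ∩→ {A}; cost 0
[col 3] FG: children F:{T}, G:{C} ∪→ {C,T}; cost 1
[col 3] BFG: children B:{C}, FG:{C,T} ∩→ {C}; cost 0
[col 3] JU: children J:{A}, U:{C} ∪→ {A,C}; cost 1
[col 3] BFGJU: children BFG:{C}, JU:{A,C} ∩→ {C}; cost 0
[col 4] FG: children F:{A}, G:{C} ∪→ {A,C}; cost 1
[col 4] BFG: children B:{T}, FG:{A,C} ∪→ {A,C,T}; cost 1
[col 4] JU: children J:{A}, U:{A} ∩→ {A}; cost 0
[col 4] BFGJU: children BFG:{A,C,T}, JU:{A} ∩→ {A}; cost 0
[col 5] FG: children F:{G}, G:{C} ∪→ {C,G}; cost 1
[col 5] BFG: children B:{A}, FG:{C,G} ∪→ {A,C,G}; cost 1
[col 5] JU: children J:{C}, U:{G} ∪→ {C,G}; cost 1
[col 5] BFGJU: children BFG:{A,C,G}, JU:{C,G} ∩→ {C,G}; cost 0
[col 6] FG: children F:{A}, G:{G} ∪→ {A,G}; cost 1
[col 6] BFG: children B:{C}, FG:{A,G} ∪→ {A,C,G}; cost 1
[col 6] JU: children J:{G}, U:{G} ∩→ {G}; cost 0
[col 6] BFGJU: children BFG:{A,C,G}, JU:{G} ∩→ {G}; cost 0
[col 7] FG: children F:{C}, G:{G} ∪→ {C,G}; cost 1
[col 7] BFG: children B:{G}, FG:{C,G} ∩→ {G}; cost 0
[col 7] JU: children J:{G}, U:{C} ∪→ {C,G}; cost 1
[col 7] BFGJU: children BFG:{G}, JU:{C,G} ∩→ {G}; cost 0
per-site changes: [3, 1, 2, 2, 2, 3, 2, 2]; total = 17

C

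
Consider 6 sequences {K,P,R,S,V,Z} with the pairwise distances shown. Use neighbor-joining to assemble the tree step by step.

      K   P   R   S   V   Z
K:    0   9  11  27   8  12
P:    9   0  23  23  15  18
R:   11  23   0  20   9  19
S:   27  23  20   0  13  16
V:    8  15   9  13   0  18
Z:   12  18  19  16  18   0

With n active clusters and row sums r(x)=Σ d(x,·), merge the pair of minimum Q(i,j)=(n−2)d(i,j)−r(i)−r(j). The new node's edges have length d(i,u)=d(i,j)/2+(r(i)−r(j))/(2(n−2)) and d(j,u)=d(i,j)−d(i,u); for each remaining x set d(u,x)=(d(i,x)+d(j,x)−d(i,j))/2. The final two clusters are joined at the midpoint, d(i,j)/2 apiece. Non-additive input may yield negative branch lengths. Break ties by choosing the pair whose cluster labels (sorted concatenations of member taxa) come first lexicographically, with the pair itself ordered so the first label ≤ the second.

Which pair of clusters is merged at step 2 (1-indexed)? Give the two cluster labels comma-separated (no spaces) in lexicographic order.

1. join K+P (d=9, Q=-119) ⇒ KP; edges |K|=15/8, |P|=57/8
  updated: d(KP,R)=25/2, d(KP,S)=41/2, d(KP,V)=7, d(KP,Z)=21/2
2. join S+Z (d=16, Q=-85) ⇒ SZ; edges |S|=9, |Z|=7
  updated: d(KP,SZ)=15/2, d(R,SZ)=23/2, d(SZ,V)=15/2
3. join KP+SZ (d=15/2, Q=-77/2) ⇒ KPSZ; edges |KP|=31/8, |SZ|=29/8
  updated: d(KPSZ,R)=33/4, d(KPSZ,V)=7/2
4. join KPSZ+R (d=33/4, Q=-83/4) ⇒ KPRSZ; edges |KPSZ|=11/8, |R|=55/8
  updated: d(KPRSZ,V)=17/8
5. join KPRSZ+V (d=17/8) ⇒ KPRSVZ; edges |KPRSZ|=17/16, |V|=17/16
final tree: ((((K:15/8,P:57/8):31/8,(S:9,Z:7):29/8):11/8,R:55/8):17/16,V:17/16)
total length: 343/8

S,Z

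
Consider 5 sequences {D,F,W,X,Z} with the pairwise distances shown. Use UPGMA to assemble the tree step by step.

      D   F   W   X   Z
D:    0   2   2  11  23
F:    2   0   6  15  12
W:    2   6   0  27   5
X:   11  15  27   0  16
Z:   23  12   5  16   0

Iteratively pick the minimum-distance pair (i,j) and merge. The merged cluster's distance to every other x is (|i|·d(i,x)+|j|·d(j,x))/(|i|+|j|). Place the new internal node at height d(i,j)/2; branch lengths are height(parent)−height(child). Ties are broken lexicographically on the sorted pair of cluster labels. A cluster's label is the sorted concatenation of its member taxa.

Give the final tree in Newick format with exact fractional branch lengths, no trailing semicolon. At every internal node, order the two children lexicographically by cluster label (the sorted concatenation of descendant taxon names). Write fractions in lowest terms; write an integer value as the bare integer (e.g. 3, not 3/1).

((((D:1,F:1):1,W:2):14/3,Z:20/3):47/24,X:69/8)

iteration 1: select D,F (d=2); attach at lengths (1, 1); label the merged cluster DF
  updated: d(DF,W)=4, d(DF,X)=13, d(DF,Z)=35/2
iteration 2: select DF,W (d=4); attach at lengths (1, 2); label the merged cluster DFW
  updated: d(DFW,X)=53/3, d(DFW,Z)=40/3
iteration 3: select DFW,Z (d=40/3); attach at lengths (14/3, 20/3); label the merged cluster DFWZ
  updated: d(DFWZ,X)=69/4
iteration 4: select DFWZ,X (d=69/4); attach at lengths (47/24, 69/8); label the merged cluster DFWXZ
final tree: ((((D:1,F:1):1,W:2):14/3,Z:20/3):47/24,X:69/8)
total length: 323/12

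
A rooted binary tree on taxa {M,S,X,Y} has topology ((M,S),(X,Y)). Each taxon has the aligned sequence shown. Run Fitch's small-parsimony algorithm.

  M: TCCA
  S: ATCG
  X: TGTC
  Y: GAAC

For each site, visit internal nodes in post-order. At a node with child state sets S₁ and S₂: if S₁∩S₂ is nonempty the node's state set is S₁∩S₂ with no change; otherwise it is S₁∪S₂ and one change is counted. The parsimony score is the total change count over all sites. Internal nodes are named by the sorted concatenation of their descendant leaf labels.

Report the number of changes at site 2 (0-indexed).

MS@0: {T} ∪ {A} = {A,T} (union, +1)
XY@0: {T} ∪ {G} = {G,T} (union, +1)
MSXY@0: {A,T} ∩ {G,T} = {T} (intersection, +0)
MS@1: {C} ∪ {T} = {C,T} (union, +1)
XY@1: {G} ∪ {A} = {A,G} (union, +1)
MSXY@1: {C,T} ∪ {A,G} = {A,C,G,T} (union, +1)
MS@2: {C} ∩ {C} = {C} (intersection, +0)
XY@2: {T} ∪ {A} = {A,T} (union, +1)
MSXY@2: {C} ∪ {A,T} = {A,C,T} (union, +1)
MS@3: {A} ∪ {G} = {A,G} (union, +1)
XY@3: {C} ∩ {C} = {C} (intersection, +0)
MSXY@3: {A,G} ∪ {C} = {A,C,G} (union, +1)
per-site changes: [2, 3, 2, 2]; total = 9

2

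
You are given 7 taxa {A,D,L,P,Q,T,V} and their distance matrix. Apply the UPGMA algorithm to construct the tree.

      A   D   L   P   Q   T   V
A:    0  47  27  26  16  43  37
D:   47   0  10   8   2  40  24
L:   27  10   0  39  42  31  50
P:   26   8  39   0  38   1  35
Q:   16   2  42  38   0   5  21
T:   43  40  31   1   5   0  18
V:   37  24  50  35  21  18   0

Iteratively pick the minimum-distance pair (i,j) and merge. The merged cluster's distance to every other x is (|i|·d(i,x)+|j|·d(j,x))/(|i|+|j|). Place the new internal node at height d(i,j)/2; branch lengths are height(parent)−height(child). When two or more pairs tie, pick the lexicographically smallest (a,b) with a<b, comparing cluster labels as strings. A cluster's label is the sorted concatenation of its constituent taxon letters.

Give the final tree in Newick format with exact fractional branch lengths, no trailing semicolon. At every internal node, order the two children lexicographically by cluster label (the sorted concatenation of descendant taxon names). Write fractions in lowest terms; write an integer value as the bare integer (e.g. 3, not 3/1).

step 1: merge (P,T) at d=1; branch lengths P→1/2, T→1/2; new cluster PT
  updated: d(A,PT)=69/2, d(D,PT)=24, d(L,PT)=35, d(PT,Q)=43/2, d(PT,V)=53/2
step 2: merge (D,Q) at d=2; branch lengths D→1, Q→1; new cluster DQ
  updated: d(A,DQ)=63/2, d(DQ,L)=26, d(DQ,PT)=91/4, d(DQ,V)=45/2
step 3: merge (DQ,V) at d=45/2; branch lengths DQ→41/4, V→45/4; new cluster DQV
  updated: d(A,DQV)=100/3, d(DQV,L)=34, d(DQV,PT)=24
step 4: merge (DQV,PT) at d=24; branch lengths DQV→3/4, PT→23/2; new cluster DPQTV
  updated: d(A,DPQTV)=169/5, d(DPQTV,L)=172/5
step 5: merge (A,L) at d=27; branch lengths A→27/2, L→27/2; new cluster AL
  updated: d(AL,DPQTV)=341/10
step 6: merge (AL,DPQTV) at d=341/10; branch lengths AL→71/20, DPQTV→101/20; new cluster ADLPQTV
final tree: ((A:27/2,L:27/2):71/20,(((D:1,Q:1):41/4,V:45/4):3/4,(P:1/2,T:1/2):23/2):101/20)
total length: 1447/20

((A:27/2,L:27/2):71/20,(((D:1,Q:1):41/4,V:45/4):3/4,(P:1/2,T:1/2):23/2):101/20)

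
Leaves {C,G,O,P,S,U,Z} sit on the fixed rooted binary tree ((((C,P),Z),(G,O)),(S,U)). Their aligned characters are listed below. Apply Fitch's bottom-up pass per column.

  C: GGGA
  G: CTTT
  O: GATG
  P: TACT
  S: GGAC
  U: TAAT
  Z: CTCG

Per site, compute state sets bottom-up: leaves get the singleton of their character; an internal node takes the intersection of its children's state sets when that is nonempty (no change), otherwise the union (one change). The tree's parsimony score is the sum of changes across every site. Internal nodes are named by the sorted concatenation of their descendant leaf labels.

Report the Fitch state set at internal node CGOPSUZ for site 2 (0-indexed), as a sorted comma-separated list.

[col 0] CP: children C:{G}, P:{T} ∪→ {G,T}; cost 1
[col 0] CPZ: children CP:{G,T}, Z:{C} ∪→ {C,G,T}; cost 1
[col 0] GO: children G:{C}, O:{G} ∪→ {C,G}; cost 1
[col 0] CGOPZ: children CPZ:{C,G,T}, GO:{C,G} ∩→ {C,G}; cost 0
[col 0] SU: children S:{G}, U:{T} ∪→ {G,T}; cost 1
[col 0] CGOPSUZ: children CGOPZ:{C,G}, SU:{G,T} ∩→ {G}; cost 0
[col 1] CP: children C:{G}, P:{A} ∪→ {A,G}; cost 1
[col 1] CPZ: children CP:{A,G}, Z:{T} ∪→ {A,G,T}; cost 1
[col 1] GO: children G:{T}, O:{A} ∪→ {A,T}; cost 1
[col 1] CGOPZ: children CPZ:{A,G,T}, GO:{A,T} ∩→ {A,T}; cost 0
[col 1] SU: children S:{G}, U:{A} ∪→ {A,G}; cost 1
[col 1] CGOPSUZ: children CGOPZ:{A,T}, SU:{A,G} ∩→ {A}; cost 0
[col 2] CP: children C:{G}, P:{C} ∪→ {C,G}; cost 1
[col 2] CPZ: children CP:{C,G}, Z:{C} ∩→ {C}; cost 0
[col 2] GO: children G:{T}, O:{T} ∩→ {T}; cost 0
[col 2] CGOPZ: children CPZ:{C}, GO:{T} ∪→ {C,T}; cost 1
[col 2] SU: children S:{A}, U:{A} ∩→ {A}; cost 0
[col 2] CGOPSUZ: children CGOPZ:{C,T}, SU:{A} ∪→ {A,C,T}; cost 1
[col 3] CP: children C:{A}, P:{T} ∪→ {A,T}; cost 1
[col 3] CPZ: children CP:{A,T}, Z:{G} ∪→ {A,G,T}; cost 1
[col 3] GO: children G:{T}, O:{G} ∪→ {G,T}; cost 1
[col 3] CGOPZ: children CPZ:{A,G,T}, GO:{G,T} ∩→ {G,T}; cost 0
[col 3] SU: children S:{C}, U:{T} ∪→ {C,T}; cost 1
[col 3] CGOPSUZ: children CGOPZ:{G,T}, SU:{C,T} ∩→ {T}; cost 0
per-site changes: [4, 4, 3, 4]; total = 15

A,C,T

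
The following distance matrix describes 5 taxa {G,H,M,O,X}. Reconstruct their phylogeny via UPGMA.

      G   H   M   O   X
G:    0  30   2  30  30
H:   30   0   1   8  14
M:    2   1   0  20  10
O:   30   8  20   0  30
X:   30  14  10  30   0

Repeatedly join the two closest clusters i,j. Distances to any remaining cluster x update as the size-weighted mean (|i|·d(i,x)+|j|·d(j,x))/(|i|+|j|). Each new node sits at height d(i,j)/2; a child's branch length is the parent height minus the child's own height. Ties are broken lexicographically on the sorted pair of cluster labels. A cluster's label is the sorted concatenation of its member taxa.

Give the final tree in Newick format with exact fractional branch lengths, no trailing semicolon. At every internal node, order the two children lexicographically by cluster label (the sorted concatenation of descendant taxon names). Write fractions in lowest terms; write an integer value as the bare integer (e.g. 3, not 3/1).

(G:23/2,(((H:1/2,M:1/2):11/2,X:6):11/3,O:29/3):11/6)

1. join H+M (d=1) ⇒ HM; edges |H|=1/2, |M|=1/2
  updated: d(G,HM)=16, d(HM,O)=14, d(HM,X)=12
2. join HM+X (d=12) ⇒ HMX; edges |HM|=11/2, |X|=6
  updated: d(G,HMX)=62/3, d(HMX,O)=58/3
3. join HMX+O (d=58/3) ⇒ HMOX; edges |HMX|=11/3, |O|=29/3
  updated: d(G,HMOX)=23
4. join G+HMOX (d=23) ⇒ GHMOX; edges |G|=23/2, |HMOX|=11/6
final tree: (G:23/2,(((H:1/2,M:1/2):11/2,X:6):11/3,O:29/3):11/6)
total length: 235/6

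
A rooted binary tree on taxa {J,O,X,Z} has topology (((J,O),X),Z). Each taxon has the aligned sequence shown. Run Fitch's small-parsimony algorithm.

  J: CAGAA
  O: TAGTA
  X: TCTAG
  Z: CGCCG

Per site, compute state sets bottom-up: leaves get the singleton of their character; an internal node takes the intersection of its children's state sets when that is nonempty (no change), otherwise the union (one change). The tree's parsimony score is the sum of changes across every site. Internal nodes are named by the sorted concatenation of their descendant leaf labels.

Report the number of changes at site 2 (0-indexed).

site 0, node JO: J={C} ∪ O={T} → {C,T} (+1)
site 0, node JOX: JO={C,T} ∩ X={T} → {T} (+0)
site 0, node JOXZ: JOX={T} ∪ Z={C} → {C,T} (+1)
site 1, node JO: J={A} ∩ O={A} → {A} (+0)
site 1, node JOX: JO={A} ∪ X={C} → {A,C} (+1)
site 1, node JOXZ: JOX={A,C} ∪ Z={G} → {A,C,G} (+1)
site 2, node JO: J={G} ∩ O={G} → {G} (+0)
site 2, node JOX: JO={G} ∪ X={T} → {G,T} (+1)
site 2, node JOXZ: JOX={G,T} ∪ Z={C} → {C,G,T} (+1)
site 3, node JO: J={A} ∪ O={T} → {A,T} (+1)
site 3, node JOX: JO={A,T} ∩ X={A} → {A} (+0)
site 3, node JOXZ: JOX={A} ∪ Z={C} → {A,C} (+1)
site 4, node JO: J={A} ∩ O={A} → {A} (+0)
site 4, node JOX: JO={A} ∪ X={G} → {A,G} (+1)
site 4, node JOXZ: JOX={A,G} ∩ Z={G} → {G} (+0)
per-site changes: [2, 2, 2, 2, 1]; total = 9

2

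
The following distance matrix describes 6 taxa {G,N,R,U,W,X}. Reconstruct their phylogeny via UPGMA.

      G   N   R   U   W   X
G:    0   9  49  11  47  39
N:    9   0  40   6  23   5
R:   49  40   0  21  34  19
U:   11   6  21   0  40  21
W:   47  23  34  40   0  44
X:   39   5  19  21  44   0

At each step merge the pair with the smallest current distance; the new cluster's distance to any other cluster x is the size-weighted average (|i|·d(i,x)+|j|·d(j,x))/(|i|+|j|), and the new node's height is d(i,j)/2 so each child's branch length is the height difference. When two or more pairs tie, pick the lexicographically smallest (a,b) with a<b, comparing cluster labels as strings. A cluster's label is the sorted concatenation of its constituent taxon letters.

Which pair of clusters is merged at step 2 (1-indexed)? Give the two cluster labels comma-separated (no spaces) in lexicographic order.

1. join N+X (d=5) ⇒ NX; edges |N|=5/2, |X|=5/2
  updated: d(G,NX)=24, d(NX,R)=59/2, d(NX,U)=27/2, d(NX,W)=67/2
2. join G+U (d=11) ⇒ GU; edges |G|=11/2, |U|=11/2
  updated: d(GU,NX)=75/4, d(GU,R)=35, d(GU,W)=87/2
3. join GU+NX (d=75/4) ⇒ GNUX; edges |GU|=31/8, |NX|=55/8
  updated: d(GNUX,R)=129/4, d(GNUX,W)=77/2
4. join GNUX+R (d=129/4) ⇒ GNRUX; edges |GNUX|=27/4, |R|=129/8
  updated: d(GNRUX,W)=188/5
5. join GNRUX+W (d=188/5) ⇒ GNRUWX; edges |GNRUX|=107/40, |W|=94/5
final tree: ((((G:11/2,U:11/2):31/8,(N:5/2,X:5/2):55/8):27/4,R:129/8):107/40,W:94/5)
total length: 711/10

G,U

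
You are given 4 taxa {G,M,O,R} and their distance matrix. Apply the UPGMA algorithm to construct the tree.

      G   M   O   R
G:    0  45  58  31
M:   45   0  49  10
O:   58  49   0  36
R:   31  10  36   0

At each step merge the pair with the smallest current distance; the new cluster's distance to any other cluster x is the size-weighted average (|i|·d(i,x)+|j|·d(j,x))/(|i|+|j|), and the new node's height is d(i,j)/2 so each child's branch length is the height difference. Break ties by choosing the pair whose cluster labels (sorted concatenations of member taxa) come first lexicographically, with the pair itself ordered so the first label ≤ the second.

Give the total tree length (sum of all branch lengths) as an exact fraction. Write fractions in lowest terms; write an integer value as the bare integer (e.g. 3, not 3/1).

iteration 1: select M,R (d=10); attach at lengths (5, 5); label the merged cluster MR
  updated: d(G,MR)=38, d(MR,O)=85/2
iteration 2: select G,MR (d=38); attach at lengths (19, 14); label the merged cluster GMR
  updated: d(GMR,O)=143/3
iteration 3: select GMR,O (d=143/3); attach at lengths (29/6, 143/6); label the merged cluster GMOR
final tree: ((G:19,(M:5,R:5):14):29/6,O:143/6)
total length: 215/3

215/3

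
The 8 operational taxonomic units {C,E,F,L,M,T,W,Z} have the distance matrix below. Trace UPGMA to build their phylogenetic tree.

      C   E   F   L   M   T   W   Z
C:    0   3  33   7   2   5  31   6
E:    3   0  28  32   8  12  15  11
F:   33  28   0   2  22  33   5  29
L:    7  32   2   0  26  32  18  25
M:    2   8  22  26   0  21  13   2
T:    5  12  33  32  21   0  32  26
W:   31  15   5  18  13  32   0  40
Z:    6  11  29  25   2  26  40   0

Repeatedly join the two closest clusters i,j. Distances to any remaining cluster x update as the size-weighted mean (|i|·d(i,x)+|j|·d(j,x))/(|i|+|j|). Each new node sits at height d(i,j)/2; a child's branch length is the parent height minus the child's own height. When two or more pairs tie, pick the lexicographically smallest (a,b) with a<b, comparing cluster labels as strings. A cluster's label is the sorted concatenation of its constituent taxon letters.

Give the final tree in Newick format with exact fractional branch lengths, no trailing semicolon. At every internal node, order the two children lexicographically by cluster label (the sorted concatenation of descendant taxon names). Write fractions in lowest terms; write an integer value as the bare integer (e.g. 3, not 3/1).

iteration 1: select C,M (d=2); attach at lengths (1, 1); label the merged cluster CM
  updated: d(CM,E)=11/2, d(CM,F)=55/2, d(CM,L)=33/2, d(CM,T)=13, d(CM,W)=22, d(CM,Z)=4
iteration 2: select F,L (d=2); attach at lengths (1, 1); label the merged cluster FL
  updated: d(CM,FL)=22, d(E,FL)=30, d(FL,T)=65/2, d(FL,W)=23/2, d(FL,Z)=27
iteration 3: select CM,Z (d=4); attach at lengths (1, 2); label the merged cluster CMZ
  updated: d(CMZ,E)=22/3, d(CMZ,FL)=71/3, d(CMZ,T)=52/3, d(CMZ,W)=28
iteration 4: select CMZ,E (d=22/3); attach at lengths (5/3, 11/3); label the merged cluster CEMZ
  updated: d(CEMZ,FL)=101/4, d(CEMZ,T)=16, d(CEMZ,W)=99/4
iteration 5: select FL,W (d=23/2); attach at lengths (19/4, 23/4); label the merged cluster FLW
  updated: d(CEMZ,FLW)=301/12, d(FLW,T)=97/3
iteration 6: select CEMZ,T (d=16); attach at lengths (13/3, 8); label the merged cluster CEMTZ
  updated: d(CEMTZ,FLW)=398/15
iteration 7: select CEMTZ,FLW (d=398/15); attach at lengths (79/15, 451/60); label the merged cluster CEFLMTWZ
final tree: (((((C:1,M:1):1,Z:2):5/3,E:11/3):13/3,T:8):79/15,((F:1,L:1):19/4,W:23/4):451/60)
total length: 959/20

(((((C:1,M:1):1,Z:2):5/3,E:11/3):13/3,T:8):79/15,((F:1,L:1):19/4,W:23/4):451/60)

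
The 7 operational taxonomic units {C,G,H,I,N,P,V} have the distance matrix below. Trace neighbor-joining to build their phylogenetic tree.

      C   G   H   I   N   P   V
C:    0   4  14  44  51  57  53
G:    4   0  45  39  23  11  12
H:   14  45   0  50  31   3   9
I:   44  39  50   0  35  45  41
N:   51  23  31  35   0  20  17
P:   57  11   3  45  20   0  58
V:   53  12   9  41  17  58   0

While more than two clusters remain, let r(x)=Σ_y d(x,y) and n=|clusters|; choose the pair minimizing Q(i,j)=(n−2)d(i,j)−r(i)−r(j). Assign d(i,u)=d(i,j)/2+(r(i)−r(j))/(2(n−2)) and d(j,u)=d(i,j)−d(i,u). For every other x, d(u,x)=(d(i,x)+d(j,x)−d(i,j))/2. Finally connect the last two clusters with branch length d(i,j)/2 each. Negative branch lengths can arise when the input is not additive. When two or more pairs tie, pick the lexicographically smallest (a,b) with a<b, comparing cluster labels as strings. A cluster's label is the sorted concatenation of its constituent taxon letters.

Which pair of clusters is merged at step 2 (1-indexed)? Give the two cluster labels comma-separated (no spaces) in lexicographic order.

H,P

iteration 1: select C,G (d=4, Q=-337); attach at lengths (109/10, -69/10); label the merged cluster CG
  updated: d(CG,H)=55/2, d(CG,I)=79/2, d(CG,N)=35, d(CG,P)=32, d(CG,V)=61/2
iteration 2: select H,P (d=3, Q=-533/2); attach at lengths (-51/16, 99/16); label the merged cluster HP
  updated: d(CG,HP)=113/4, d(HP,I)=46, d(HP,N)=24, d(HP,V)=32
iteration 3: select N,V (d=17, Q=-361/2); attach at lengths (83/12, 121/12); label the merged cluster NV
  updated: d(CG,NV)=97/4, d(HP,NV)=39/2, d(I,NV)=59/2
iteration 4: select CG,HP (d=113/4, Q=-517/4); attach at lengths (219/16, 233/16); label the merged cluster CGHP
  updated: d(CGHP,I)=229/8, d(CGHP,NV)=31/4
iteration 5: select CGHP,I (d=229/8, Q=-527/8); attach at lengths (55/16, 403/16); label the merged cluster CGHIP
  updated: d(CGHIP,NV)=69/16
iteration 6: select CGHIP,NV (d=69/16); attach at lengths (69/32, 69/32); label the merged cluster CGHINPV
final tree: ((((C:109/10,G:-69/10):219/16,(H:-51/16,P:99/16):233/16):55/16,I:403/16):69/32,(N:83/12,V:121/12):69/32)
total length: 1363/16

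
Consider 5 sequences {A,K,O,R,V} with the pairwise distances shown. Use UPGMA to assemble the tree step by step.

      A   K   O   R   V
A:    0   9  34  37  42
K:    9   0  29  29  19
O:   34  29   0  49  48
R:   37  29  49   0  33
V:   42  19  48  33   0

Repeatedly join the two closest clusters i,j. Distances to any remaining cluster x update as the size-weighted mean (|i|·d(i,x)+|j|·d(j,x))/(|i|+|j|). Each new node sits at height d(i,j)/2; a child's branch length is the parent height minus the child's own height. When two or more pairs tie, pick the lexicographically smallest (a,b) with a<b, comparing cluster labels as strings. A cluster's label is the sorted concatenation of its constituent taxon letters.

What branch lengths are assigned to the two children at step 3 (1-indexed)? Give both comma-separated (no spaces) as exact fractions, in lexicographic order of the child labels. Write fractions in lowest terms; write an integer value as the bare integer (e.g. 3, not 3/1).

5/4,33/2

1. join A+K (d=9) ⇒ AK; edges |A|=9/2, |K|=9/2
  updated: d(AK,O)=63/2, d(AK,R)=33, d(AK,V)=61/2
2. join AK+V (d=61/2) ⇒ AKV; edges |AK|=43/4, |V|=61/4
  updated: d(AKV,O)=37, d(AKV,R)=33
3. join AKV+R (d=33) ⇒ AKRV; edges |AKV|=5/4, |R|=33/2
  updated: d(AKRV,O)=40
4. join AKRV+O (d=40) ⇒ AKORV; edges |AKRV|=7/2, |O|=20
final tree: ((((A:9/2,K:9/2):43/4,V:61/4):5/4,R:33/2):7/2,O:20)
total length: 305/4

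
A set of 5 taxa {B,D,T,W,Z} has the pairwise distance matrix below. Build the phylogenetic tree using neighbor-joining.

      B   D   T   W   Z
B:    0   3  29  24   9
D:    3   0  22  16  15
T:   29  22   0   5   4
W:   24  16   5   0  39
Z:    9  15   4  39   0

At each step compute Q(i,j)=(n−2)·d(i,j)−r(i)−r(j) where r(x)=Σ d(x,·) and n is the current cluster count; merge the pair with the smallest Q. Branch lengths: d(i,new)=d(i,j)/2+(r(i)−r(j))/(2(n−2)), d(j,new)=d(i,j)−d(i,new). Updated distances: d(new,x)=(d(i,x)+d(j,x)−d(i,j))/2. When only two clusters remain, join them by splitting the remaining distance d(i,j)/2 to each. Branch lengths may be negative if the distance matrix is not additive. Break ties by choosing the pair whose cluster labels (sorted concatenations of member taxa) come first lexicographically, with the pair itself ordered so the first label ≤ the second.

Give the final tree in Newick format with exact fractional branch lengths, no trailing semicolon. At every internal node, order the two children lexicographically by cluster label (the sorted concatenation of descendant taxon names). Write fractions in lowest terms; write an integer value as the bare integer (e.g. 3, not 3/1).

(((B:15/8,D:9/8):41/8,(T:-3/2,W:13/2):109/8):43/16,Z:43/16)

step 1: merge (T,W) at d=5, Q=-129; branch lengths T→-3/2, W→13/2; new cluster TW
  updated: d(B,TW)=24, d(D,TW)=33/2, d(TW,Z)=19
step 2: merge (B,D) at d=3, Q=-129/2; branch lengths B→15/8, D→9/8; new cluster BD
  updated: d(BD,TW)=75/4, d(BD,Z)=21/2
step 3: merge (BD,TW) at d=75/4, Q=-193/4; branch lengths BD→41/8, TW→109/8; new cluster BDTW
  updated: d(BDTW,Z)=43/8
step 4: merge (BDTW,Z) at d=43/8; branch lengths BDTW→43/16, Z→43/16; new cluster BDTWZ
final tree: (((B:15/8,D:9/8):41/8,(T:-3/2,W:13/2):109/8):43/16,Z:43/16)
total length: 257/8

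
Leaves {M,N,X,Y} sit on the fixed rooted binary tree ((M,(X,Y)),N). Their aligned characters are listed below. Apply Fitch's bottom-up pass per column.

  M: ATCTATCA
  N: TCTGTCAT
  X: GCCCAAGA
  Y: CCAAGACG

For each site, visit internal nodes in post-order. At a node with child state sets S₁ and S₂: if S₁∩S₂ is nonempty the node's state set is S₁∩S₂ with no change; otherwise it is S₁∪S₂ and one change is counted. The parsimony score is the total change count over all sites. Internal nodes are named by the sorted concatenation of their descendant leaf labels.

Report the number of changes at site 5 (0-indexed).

site 0, node XY: X={G} ∪ Y={C} → {C,G} (+1)
site 0, node MXY: M={A} ∪ XY={C,G} → {A,C,G} (+1)
site 0, node MNXY: MXY={A,C,G} ∪ N={T} → {A,C,G,T} (+1)
site 1, node XY: X={C} ∩ Y={C} → {C} (+0)
site 1, node MXY: M={T} ∪ XY={C} → {C,T} (+1)
site 1, node MNXY: MXY={C,T} ∩ N={C} → {C} (+0)
site 2, node XY: X={C} ∪ Y={A} → {A,C} (+1)
site 2, node MXY: M={C} ∩ XY={A,C} → {C} (+0)
site 2, node MNXY: MXY={C} ∪ N={T} → {C,T} (+1)
site 3, node XY: X={C} ∪ Y={A} → {A,C} (+1)
site 3, node MXY: M={T} ∪ XY={A,C} → {A,C,T} (+1)
site 3, node MNXY: MXY={A,C,T} ∪ N={G} → {A,C,G,T} (+1)
site 4, node XY: X={A} ∪ Y={G} → {A,G} (+1)
site 4, node MXY: M={A} ∩ XY={A,G} → {A} (+0)
site 4, node MNXY: MXY={A} ∪ N={T} → {A,T} (+1)
site 5, node XY: X={A} ∩ Y={A} → {A} (+0)
site 5, node MXY: M={T} ∪ XY={A} → {A,T} (+1)
site 5, node MNXY: MXY={A,T} ∪ N={C} → {A,C,T} (+1)
site 6, node XY: X={G} ∪ Y={C} → {C,G} (+1)
site 6, node MXY: M={C} ∩ XY={C,G} → {C} (+0)
site 6, node MNXY: MXY={C} ∪ N={A} → {A,C} (+1)
site 7, node XY: X={A} ∪ Y={G} → {A,G} (+1)
site 7, node MXY: M={A} ∩ XY={A,G} → {A} (+0)
site 7, node MNXY: MXY={A} ∪ N={T} → {A,T} (+1)
per-site changes: [3, 1, 2, 3, 2, 2, 2, 2]; total = 17

2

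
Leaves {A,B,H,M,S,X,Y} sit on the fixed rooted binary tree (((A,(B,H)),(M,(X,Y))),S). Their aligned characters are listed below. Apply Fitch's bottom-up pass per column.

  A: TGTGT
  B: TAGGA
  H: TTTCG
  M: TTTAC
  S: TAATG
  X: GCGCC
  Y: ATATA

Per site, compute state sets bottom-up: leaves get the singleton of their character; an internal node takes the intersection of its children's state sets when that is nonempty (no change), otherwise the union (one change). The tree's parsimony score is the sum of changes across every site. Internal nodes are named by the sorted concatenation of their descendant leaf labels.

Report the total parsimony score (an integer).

BH@0: {T} ∩ {T} = {T} (intersection, +0)
ABH@0: {T} ∩ {T} = {T} (intersection, +0)
XY@0: {G} ∪ {A} = {A,G} (union, +1)
MXY@0: {T} ∪ {A,G} = {A,G,T} (union, +1)
ABHMXY@0: {T} ∩ {A,G,T} = {T} (intersection, +0)
ABHMSXY@0: {T} ∩ {T} = {T} (intersection, +0)
BH@1: {A} ∪ {T} = {A,T} (union, +1)
ABH@1: {G} ∪ {A,T} = {A,G,T} (union, +1)
XY@1: {C} ∪ {T} = {C,T} (union, +1)
MXY@1: {T} ∩ {C,T} = {T} (intersection, +0)
ABHMXY@1: {A,G,T} ∩ {T} = {T} (intersection, +0)
ABHMSXY@1: {T} ∪ {A} = {A,T} (union, +1)
BH@2: {G} ∪ {T} = {G,T} (union, +1)
ABH@2: {T} ∩ {G,T} = {T} (intersection, +0)
XY@2: {G} ∪ {A} = {A,G} (union, +1)
MXY@2: {T} ∪ {A,G} = {A,G,T} (union, +1)
ABHMXY@2: {T} ∩ {A,G,T} = {T} (intersection, +0)
ABHMSXY@2: {T} ∪ {A} = {A,T} (union, +1)
BH@3: {G} ∪ {C} = {C,G} (union, +1)
ABH@3: {G} ∩ {C,G} = {G} (intersection, +0)
XY@3: {C} ∪ {T} = {C,T} (union, +1)
MXY@3: {A} ∪ {C,T} = {A,C,T} (union, +1)
ABHMXY@3: {G} ∪ {A,C,T} = {A,C,G,T} (union, +1)
ABHMSXY@3: {A,C,G,T} ∩ {T} = {T} (intersection, +0)
BH@4: {A} ∪ {G} = {A,G} (union, +1)
ABH@4: {T} ∪ {A,G} = {A,G,T} (union, +1)
XY@4: {C} ∪ {A} = {A,C} (union, +1)
MXY@4: {C} ∩ {A,C} = {C} (intersection, +0)
ABHMXY@4: {A,G,T} ∪ {C} = {A,C,G,T} (union, +1)
ABHMSXY@4: {A,C,G,T} ∩ {G} = {G} (intersection, +0)
per-site changes: [2, 4, 4, 4, 4]; total = 18

18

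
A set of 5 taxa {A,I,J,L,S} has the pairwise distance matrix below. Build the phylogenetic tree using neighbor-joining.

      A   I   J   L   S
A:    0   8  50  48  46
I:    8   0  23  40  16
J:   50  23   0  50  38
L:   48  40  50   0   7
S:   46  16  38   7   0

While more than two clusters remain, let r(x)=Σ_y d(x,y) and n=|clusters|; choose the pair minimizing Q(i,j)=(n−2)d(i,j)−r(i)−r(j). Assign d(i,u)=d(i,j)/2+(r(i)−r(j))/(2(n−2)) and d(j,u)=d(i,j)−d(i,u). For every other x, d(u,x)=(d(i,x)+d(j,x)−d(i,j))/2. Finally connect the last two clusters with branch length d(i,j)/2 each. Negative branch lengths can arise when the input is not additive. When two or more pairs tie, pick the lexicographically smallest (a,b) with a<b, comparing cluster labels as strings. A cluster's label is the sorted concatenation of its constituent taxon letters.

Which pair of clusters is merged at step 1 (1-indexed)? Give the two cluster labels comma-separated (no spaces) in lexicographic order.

L,S

step 1: merge (L,S) at d=7, Q=-231; branch lengths L→59/6, S→-17/6; new cluster LS
  updated: d(A,LS)=87/2, d(I,LS)=49/2, d(J,LS)=81/2
step 2: merge (A,I) at d=8, Q=-141; branch lengths A→31/2, I→-15/2; new cluster AI
  updated: d(AI,J)=65/2, d(AI,LS)=30
step 3: merge (AI,J) at d=65/2, Q=-103; branch lengths AI→11, J→43/2; new cluster AIJ
  updated: d(AIJ,LS)=19
step 4: merge (AIJ,LS) at d=19; branch lengths AIJ→19/2, LS→19/2; new cluster AIJLS
final tree: (((A:31/2,I:-15/2):11,J:43/2):19/2,(L:59/6,S:-17/6):19/2)
total length: 133/2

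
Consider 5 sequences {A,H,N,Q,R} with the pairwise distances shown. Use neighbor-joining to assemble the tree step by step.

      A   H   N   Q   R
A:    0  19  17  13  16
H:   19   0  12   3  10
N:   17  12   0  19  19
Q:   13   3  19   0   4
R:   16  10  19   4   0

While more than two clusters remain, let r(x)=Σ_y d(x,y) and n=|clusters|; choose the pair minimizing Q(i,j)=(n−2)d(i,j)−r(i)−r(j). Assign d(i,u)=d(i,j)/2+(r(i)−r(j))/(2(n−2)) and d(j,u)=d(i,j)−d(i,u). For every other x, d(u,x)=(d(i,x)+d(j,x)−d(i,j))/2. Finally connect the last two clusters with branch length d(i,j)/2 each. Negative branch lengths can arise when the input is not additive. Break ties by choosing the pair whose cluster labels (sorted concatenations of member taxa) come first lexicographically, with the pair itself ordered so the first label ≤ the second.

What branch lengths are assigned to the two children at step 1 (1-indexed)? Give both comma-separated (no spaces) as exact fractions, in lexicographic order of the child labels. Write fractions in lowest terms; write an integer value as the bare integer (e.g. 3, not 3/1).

49/6,53/6

iteration 1: select A,N (d=17, Q=-81); attach at lengths (49/6, 53/6); label the merged cluster AN
  updated: d(AN,H)=7, d(AN,Q)=15/2, d(AN,R)=9
iteration 2: select AN,H (d=7, Q=-59/2); attach at lengths (35/8, 21/8); label the merged cluster AHN
  updated: d(AHN,Q)=7/4, d(AHN,R)=6
iteration 3: select AHN,Q (d=7/4, Q=-47/4); attach at lengths (15/8, -1/8); label the merged cluster AHNQ
  updated: d(AHNQ,R)=33/8
iteration 4: select AHNQ,R (d=33/8); attach at lengths (33/16, 33/16); label the merged cluster AHNQR
final tree: ((((A:49/6,N:53/6):35/8,H:21/8):15/8,Q:-1/8):33/16,R:33/16)
total length: 239/8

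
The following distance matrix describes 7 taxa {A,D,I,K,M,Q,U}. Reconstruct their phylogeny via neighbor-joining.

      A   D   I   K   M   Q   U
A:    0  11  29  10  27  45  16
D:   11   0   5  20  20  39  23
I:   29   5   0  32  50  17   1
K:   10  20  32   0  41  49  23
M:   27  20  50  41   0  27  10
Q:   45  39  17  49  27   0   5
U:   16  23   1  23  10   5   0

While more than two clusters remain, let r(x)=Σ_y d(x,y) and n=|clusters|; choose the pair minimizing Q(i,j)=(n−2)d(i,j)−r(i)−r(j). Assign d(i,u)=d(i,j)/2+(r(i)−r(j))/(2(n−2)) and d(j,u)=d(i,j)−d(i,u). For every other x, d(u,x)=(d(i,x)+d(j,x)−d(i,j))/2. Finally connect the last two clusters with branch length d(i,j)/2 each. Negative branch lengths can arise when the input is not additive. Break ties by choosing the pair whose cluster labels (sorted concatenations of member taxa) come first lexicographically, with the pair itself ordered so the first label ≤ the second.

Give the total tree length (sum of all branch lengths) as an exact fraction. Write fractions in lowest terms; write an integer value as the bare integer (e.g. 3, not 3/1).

1961/32

step 1: merge (A,K) at d=10, Q=-263; branch lengths A→13/10, K→87/10; new cluster AK
  updated: d(AK,D)=21/2, d(AK,I)=51/2, d(AK,M)=29, d(AK,Q)=42, d(AK,U)=29/2
step 2: merge (AK,D) at d=21/2, Q=-177; branch lengths AK→33/4, D→9/4; new cluster ADK
  updated: d(ADK,I)=10, d(ADK,M)=77/4, d(ADK,Q)=141/4, d(ADK,U)=27/2
step 3: merge (ADK,M) at d=77/4, Q=-253/2; branch lengths ADK→59/12, M→43/3; new cluster ADKM
  updated: d(ADKM,I)=163/8, d(ADKM,Q)=43/2, d(ADKM,U)=17/8
step 4: merge (ADKM,U) at d=17/8, Q=-383/8; branch lengths ADKM→321/32, U→-253/32; new cluster ADKMU
  updated: d(ADKMU,I)=77/8, d(ADKMU,Q)=195/16
step 5: merge (ADKMU,I) at d=77/8, Q=-621/16; branch lengths ADKMU→77/32, I→231/32; new cluster ADIKMU
  updated: d(ADIKMU,Q)=313/32
step 6: merge (ADIKMU,Q) at d=313/32; branch lengths ADIKMU→313/64, Q→313/64; new cluster ADIKMQU
final tree: ((((((A:13/10,K:87/10):33/4,D:9/4):59/12,M:43/3):321/32,U:-253/32):77/32,I:231/32):313/64,Q:313/64)
total length: 1961/32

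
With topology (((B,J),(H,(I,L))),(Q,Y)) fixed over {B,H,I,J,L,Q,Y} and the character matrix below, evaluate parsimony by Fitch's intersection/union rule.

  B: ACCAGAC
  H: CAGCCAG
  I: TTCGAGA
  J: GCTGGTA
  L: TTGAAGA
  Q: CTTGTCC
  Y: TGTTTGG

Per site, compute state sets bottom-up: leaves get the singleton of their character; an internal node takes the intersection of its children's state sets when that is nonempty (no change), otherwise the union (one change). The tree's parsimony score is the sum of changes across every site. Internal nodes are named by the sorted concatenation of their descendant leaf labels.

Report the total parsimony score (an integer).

BJ@0: {A} ∪ {G} = {A,G} (union, +1)
IL@0: {T} ∩ {T} = {T} (intersection, +0)
HIL@0: {C} ∪ {T} = {C,T} (union, +1)
BHIJL@0: {A,G} ∪ {C,T} = {A,C,G,T} (union, +1)
QY@0: {C} ∪ {T} = {C,T} (union, +1)
BHIJLQY@0: {A,C,G,T} ∩ {C,T} = {C,T} (intersection, +0)
BJ@1: {C} ∩ {C} = {C} (intersection, +0)
IL@1: {T} ∩ {T} = {T} (intersection, +0)
HIL@1: {A} ∪ {T} = {A,T} (union, +1)
BHIJL@1: {C} ∪ {A,T} = {A,C,T} (union, +1)
QY@1: {T} ∪ {G} = {G,T} (union, +1)
BHIJLQY@1: {A,C,T} ∩ {G,T} = {T} (intersection, +0)
BJ@2: {C} ∪ {T} = {C,T} (union, +1)
IL@2: {C} ∪ {G} = {C,G} (union, +1)
HIL@2: {G} ∩ {C,G} = {G} (intersection, +0)
BHIJL@2: {C,T} ∪ {G} = {C,G,T} (union, +1)
QY@2: {T} ∩ {T} = {T} (intersection, +0)
BHIJLQY@2: {C,G,T} ∩ {T} = {T} (intersection, +0)
BJ@3: {A} ∪ {G} = {A,G} (union, +1)
IL@3: {G} ∪ {A} = {A,G} (union, +1)
HIL@3: {C} ∪ {A,G} = {A,C,G} (union, +1)
BHIJL@3: {A,G} ∩ {A,C,G} = {A,G} (intersection, +0)
QY@3: {G} ∪ {T} = {G,T} (union, +1)
BHIJLQY@3: {A,G} ∩ {G,T} = {G} (intersection, +0)
BJ@4: {G} ∩ {G} = {G} (intersection, +0)
IL@4: {A} ∩ {A} = {A} (intersection, +0)
HIL@4: {C} ∪ {A} = {A,C} (union, +1)
BHIJL@4: {G} ∪ {A,C} = {A,C,G} (union, +1)
QY@4: {T} ∩ {T} = {T} (intersection, +0)
BHIJLQY@4: {A,C,G} ∪ {T} = {A,C,G,T} (union, +1)
BJ@5: {A} ∪ {T} = {A,T} (union, +1)
IL@5: {G} ∩ {G} = {G} (intersection, +0)
HIL@5: {A} ∪ {G} = {A,G} (union, +1)
BHIJL@5: {A,T} ∩ {A,G} = {A} (intersection, +0)
QY@5: {C} ∪ {G} = {C,G} (union, +1)
BHIJLQY@5: {A} ∪ {C,G} = {A,C,G} (union, +1)
BJ@6: {C} ∪ {A} = {A,C} (union, +1)
IL@6: {A} ∩ {A} = {A} (intersection, +0)
HIL@6: {G} ∪ {A} = {A,G} (union, +1)
BHIJL@6: {A,C} ∩ {A,G} = {A} (intersection, +0)
QY@6: {C} ∪ {G} = {C,G} (union, +1)
BHIJLQY@6: {A} ∪ {C,G} = {A,C,G} (union, +1)
per-site changes: [4, 3, 3, 4, 3, 4, 4]; total = 25

25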